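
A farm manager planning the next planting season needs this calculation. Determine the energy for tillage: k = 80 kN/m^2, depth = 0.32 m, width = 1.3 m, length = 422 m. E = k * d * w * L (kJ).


E = k * d * w * L
  = 80 * 0.32 * 1.3 * 422
  = 14044.16 kJ


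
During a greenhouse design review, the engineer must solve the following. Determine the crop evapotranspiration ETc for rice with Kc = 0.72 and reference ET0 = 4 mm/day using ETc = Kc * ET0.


ETc = Kc * ET0
    = 0.72 * 4
    = 2.88 mm/day


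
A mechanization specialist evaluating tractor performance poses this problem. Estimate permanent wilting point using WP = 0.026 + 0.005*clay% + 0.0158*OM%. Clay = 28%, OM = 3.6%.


WP = 0.026 + 0.005*28 + 0.0158*3.6
   = 0.026 + 0.1400 + 0.0569
   = 0.2229


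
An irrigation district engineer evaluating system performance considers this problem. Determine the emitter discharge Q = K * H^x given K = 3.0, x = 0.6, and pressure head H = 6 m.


Q = K * H^x
  = 3.0 * 6^0.6
  = 3.0 * 2.9302
  = 8.79 L/h


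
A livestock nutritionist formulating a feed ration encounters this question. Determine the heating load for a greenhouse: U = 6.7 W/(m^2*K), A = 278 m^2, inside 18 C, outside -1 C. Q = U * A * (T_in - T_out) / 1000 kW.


dT = 18 - (-1) = 19 K
Q = U * A * dT
  = 6.7 * 278 * 19
  = 35389.40 W = 35.39 kW


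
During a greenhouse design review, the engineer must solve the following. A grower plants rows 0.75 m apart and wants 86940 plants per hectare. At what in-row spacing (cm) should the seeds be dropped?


spacing = 10000 / (row_sp * density)
        = 10000 / (0.75 * 86940)
        = 10000 / 65205
        = 0.15336 m = 15.34 cm


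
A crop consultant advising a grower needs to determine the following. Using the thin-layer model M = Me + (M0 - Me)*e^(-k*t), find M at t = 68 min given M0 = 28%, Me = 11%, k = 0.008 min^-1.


M = Me + (M0 - Me) * e^(-k*t)
  = 11 + (28 - 11) * e^(-0.008*68)
  = 11 + 17 * e^(-0.544)
  = 11 + 17 * 0.58042
  = 11 + 9.8672
  = 20.87%


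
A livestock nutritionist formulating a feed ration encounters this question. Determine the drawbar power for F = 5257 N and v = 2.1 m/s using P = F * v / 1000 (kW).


P = F * v / 1000
  = 5257 * 2.1 / 1000
  = 11039.70 / 1000
  = 11.04 kW


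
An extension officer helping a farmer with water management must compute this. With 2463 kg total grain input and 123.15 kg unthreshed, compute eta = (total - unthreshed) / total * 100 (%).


eta = (total - unthreshed) / total * 100
    = (2463 - 123.15) / 2463 * 100
    = 2339.85 / 2463 * 100
    = 95%


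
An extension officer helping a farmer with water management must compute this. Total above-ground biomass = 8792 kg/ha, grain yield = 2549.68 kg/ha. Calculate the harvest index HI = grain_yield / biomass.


HI = grain_yield / biomass
   = 2549.68 / 8792
   = 0.29


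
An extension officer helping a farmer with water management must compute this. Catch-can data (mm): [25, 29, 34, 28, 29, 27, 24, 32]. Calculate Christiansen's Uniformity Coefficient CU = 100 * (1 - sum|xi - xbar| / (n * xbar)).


xbar = 228 / 8 = 28.500
sum|xi - xbar| = 20
CU = 100 * (1 - 20 / (8 * 28.500))
   = 100 * (1 - 0.0877)
   = 91.23%


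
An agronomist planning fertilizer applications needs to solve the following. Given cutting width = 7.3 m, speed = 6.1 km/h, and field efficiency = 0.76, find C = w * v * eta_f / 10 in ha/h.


C = w * v * eta_f / 10
  = 7.3 * 6.1 * 0.76 / 10
  = 33.84 / 10
  = 3.38 ha/h


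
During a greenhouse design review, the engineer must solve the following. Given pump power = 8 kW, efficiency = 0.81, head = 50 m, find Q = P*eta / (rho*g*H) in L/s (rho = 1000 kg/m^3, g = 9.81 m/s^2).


Q = (P * 1000 * eta) / (rho * g * H)
  = (8 * 1000 * 0.81) / (1000 * 9.81 * 50)
  = 6480 / 490500
  = 0.01321 m^3/s = 13.21 L/s


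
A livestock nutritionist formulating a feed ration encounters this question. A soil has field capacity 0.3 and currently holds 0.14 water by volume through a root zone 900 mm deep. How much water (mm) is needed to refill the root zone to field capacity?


SMD = (FC - theta) * D
    = (0.3 - 0.14) * 900
    = 0.160 * 900
    = 144 mm


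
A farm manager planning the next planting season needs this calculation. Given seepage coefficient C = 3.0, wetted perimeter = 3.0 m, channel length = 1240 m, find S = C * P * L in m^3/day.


S = C * P * L
  = 3.0 * 3.0 * 1240
  = 11160 m^3/day


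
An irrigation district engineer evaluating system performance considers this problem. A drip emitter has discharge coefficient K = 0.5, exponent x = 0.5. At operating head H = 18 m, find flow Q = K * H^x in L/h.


Q = K * H^x
  = 0.5 * 18^0.5
  = 0.5 * 4.2426
  = 2.12 L/h


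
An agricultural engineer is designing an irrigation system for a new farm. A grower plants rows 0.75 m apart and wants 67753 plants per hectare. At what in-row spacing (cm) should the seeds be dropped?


spacing = 10000 / (row_sp * density)
        = 10000 / (0.75 * 67753)
        = 10000 / 50814.75
        = 0.19679 m = 19.68 cm


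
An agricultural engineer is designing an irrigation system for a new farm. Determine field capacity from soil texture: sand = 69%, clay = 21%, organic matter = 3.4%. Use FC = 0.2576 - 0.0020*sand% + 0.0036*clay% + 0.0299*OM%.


FC = 0.2576 - 0.0020*69 + 0.0036*21 + 0.0299*3.4
   = 0.2576 - 0.1380 + 0.0756 + 0.1017
   = 0.2969


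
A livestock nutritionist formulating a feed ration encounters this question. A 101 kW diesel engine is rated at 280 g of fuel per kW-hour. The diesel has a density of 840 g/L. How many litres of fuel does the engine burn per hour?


FC = P * BSFC / rho_fuel
   = 101 * 280 / 840
   = 28280 / 840
   = 33.67 L/h


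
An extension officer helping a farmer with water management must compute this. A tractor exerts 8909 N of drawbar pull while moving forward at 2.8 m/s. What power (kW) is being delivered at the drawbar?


P = F * v / 1000
  = 8909 * 2.8 / 1000
  = 24945.20 / 1000
  = 24.95 kW


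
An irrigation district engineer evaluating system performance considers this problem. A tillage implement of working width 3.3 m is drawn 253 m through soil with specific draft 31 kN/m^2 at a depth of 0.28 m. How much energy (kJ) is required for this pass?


E = k * d * w * L
  = 31 * 0.28 * 3.3 * 253
  = 7246.93 kJ


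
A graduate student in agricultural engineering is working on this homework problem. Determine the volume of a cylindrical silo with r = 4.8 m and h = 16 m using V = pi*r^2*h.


V = pi * r^2 * h
  = pi * 4.8^2 * 16
  = pi * 23.04 * 16
  = 1158.12 m^3


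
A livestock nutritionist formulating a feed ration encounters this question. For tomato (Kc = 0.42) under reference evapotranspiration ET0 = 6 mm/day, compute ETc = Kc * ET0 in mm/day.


ETc = Kc * ET0
    = 0.42 * 6
    = 2.52 mm/day


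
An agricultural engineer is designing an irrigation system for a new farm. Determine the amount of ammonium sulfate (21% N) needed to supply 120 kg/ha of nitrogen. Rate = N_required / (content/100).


Rate = N_required / (N_content / 100)
     = 120 / (21 / 100)
     = 120 / 0.21
     = 571.43 kg/ha


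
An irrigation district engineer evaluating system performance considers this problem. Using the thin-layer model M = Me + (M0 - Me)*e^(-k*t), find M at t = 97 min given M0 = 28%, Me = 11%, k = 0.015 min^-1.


M = Me + (M0 - Me) * e^(-k*t)
  = 11 + (28 - 11) * e^(-0.015*97)
  = 11 + 17 * e^(-1.455)
  = 11 + 17 * 0.23340
  = 11 + 3.9678
  = 14.97%


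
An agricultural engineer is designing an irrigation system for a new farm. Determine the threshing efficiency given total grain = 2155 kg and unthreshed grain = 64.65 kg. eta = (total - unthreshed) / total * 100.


eta = (total - unthreshed) / total * 100
    = (2155 - 64.65) / 2155 * 100
    = 2090.35 / 2155 * 100
    = 97%


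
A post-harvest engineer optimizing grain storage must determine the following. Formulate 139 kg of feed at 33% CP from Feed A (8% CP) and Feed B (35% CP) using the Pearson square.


parts_A = CP_b - target = 35 - 33 = 2
parts_B = target - CP_a = 33 - 8 = 25
total_parts = 2 + 25 = 27
Feed A = 139 * 2 / 27 = 10.30 kg
Feed B = 139 * 25 / 27 = 128.70 kg

10.30 kg


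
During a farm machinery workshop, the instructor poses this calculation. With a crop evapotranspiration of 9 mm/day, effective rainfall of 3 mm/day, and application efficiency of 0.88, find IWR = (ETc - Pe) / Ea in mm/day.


IWR = (ETc - Pe) / Ea
    = (9 - 3) / 0.88
    = 6 / 0.88
    = 6.82 mm/day


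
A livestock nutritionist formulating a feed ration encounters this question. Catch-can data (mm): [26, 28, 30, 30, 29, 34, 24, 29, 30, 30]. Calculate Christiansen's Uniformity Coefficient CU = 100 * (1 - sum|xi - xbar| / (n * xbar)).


xbar = 290 / 10 = 29
sum|xi - xbar| = 18
CU = 100 * (1 - 18 / (10 * 29))
   = 100 * (1 - 0.0621)
   = 93.79%


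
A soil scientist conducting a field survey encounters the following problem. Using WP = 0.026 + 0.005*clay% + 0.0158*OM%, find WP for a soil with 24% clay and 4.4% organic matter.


WP = 0.026 + 0.005*24 + 0.0158*4.4
   = 0.026 + 0.1200 + 0.0695
   = 0.2155


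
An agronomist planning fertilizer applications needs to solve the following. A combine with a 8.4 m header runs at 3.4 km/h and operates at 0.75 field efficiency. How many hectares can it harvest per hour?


C = w * v * eta_f / 10
  = 8.4 * 3.4 * 0.75 / 10
  = 21.42 / 10
  = 2.14 ha/h


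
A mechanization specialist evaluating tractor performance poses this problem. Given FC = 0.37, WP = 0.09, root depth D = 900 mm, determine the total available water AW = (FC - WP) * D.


AW = (FC - WP) * D
   = (0.37 - 0.09) * 900
   = 0.28 * 900
   = 252 mm


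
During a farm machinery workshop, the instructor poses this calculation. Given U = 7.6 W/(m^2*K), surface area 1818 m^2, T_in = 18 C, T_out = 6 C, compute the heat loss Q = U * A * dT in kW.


dT = 18 - (6) = 12 K
Q = U * A * dT
  = 7.6 * 1818 * 12
  = 165801.60 W = 165.80 kW


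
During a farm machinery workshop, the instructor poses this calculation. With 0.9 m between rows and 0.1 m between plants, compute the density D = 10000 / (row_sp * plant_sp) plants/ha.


D = 10000 / (row_sp * plant_sp)
  = 10000 / (0.9 * 0.1)
  = 10000 / 0.0900
  = 111111.11 plants/ha


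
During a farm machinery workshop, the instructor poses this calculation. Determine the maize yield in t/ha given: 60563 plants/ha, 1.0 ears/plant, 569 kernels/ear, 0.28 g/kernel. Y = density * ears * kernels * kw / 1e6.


Y = density * ears * kernels * kw
  = 60563 * 1.0 * 569 * 0.28 g/ha
  = 9648897.16 g/ha
  = 9648.90 kg/ha = 9.65 t/ha


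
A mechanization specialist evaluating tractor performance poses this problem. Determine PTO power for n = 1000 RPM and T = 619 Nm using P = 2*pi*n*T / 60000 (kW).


P = 2*pi*n*T / 60000
  = 2*pi * 1000 * 619 / 60000
  = 3889291.71 / 60000
  = 64.82 kW


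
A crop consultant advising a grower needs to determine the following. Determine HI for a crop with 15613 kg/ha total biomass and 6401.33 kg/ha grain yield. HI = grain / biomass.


HI = grain_yield / biomass
   = 6401.33 / 15613
   = 0.41


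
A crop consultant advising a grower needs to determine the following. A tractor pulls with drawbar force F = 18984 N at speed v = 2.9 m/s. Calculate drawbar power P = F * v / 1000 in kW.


P = F * v / 1000
  = 18984 * 2.9 / 1000
  = 55053.60 / 1000
  = 55.05 kW


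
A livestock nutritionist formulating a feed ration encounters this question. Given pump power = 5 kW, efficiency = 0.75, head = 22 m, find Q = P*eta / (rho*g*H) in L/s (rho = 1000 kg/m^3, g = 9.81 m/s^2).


Q = (P * 1000 * eta) / (rho * g * H)
  = (5 * 1000 * 0.75) / (1000 * 9.81 * 22)
  = 3750 / 215820
  = 0.01738 m^3/s = 17.38 L/s


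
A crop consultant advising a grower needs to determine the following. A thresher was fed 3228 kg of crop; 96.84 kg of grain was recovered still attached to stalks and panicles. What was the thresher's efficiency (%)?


eta = (total - unthreshed) / total * 100
    = (3228 - 96.84) / 3228 * 100
    = 3131.16 / 3228 * 100
    = 97%


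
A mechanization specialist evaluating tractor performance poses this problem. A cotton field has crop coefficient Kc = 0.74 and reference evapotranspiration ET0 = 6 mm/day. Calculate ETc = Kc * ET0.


ETc = Kc * ET0
    = 0.74 * 6
    = 4.44 mm/day


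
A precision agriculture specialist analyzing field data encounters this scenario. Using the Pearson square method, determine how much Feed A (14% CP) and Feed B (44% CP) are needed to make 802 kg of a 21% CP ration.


parts_A = CP_b - target = 44 - 21 = 23
parts_B = target - CP_a = 21 - 14 = 7
total_parts = 23 + 7 = 30
Feed A = 802 * 23 / 30 = 614.87 kg
Feed B = 802 * 7 / 30 = 187.13 kg

614.87 kg


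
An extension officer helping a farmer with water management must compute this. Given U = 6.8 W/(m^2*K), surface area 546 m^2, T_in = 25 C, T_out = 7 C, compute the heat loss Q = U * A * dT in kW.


dT = 25 - (7) = 18 K
Q = U * A * dT
  = 6.8 * 546 * 18
  = 66830.40 W = 66.83 kW


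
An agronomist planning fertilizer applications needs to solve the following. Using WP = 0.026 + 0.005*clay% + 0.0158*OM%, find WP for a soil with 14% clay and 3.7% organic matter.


WP = 0.026 + 0.005*14 + 0.0158*3.7
   = 0.026 + 0.0700 + 0.0585
   = 0.1545


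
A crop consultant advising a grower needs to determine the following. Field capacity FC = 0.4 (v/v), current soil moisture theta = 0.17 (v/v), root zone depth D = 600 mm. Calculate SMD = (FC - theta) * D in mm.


SMD = (FC - theta) * D
    = (0.4 - 0.17) * 600
    = 0.230 * 600
    = 138 mm


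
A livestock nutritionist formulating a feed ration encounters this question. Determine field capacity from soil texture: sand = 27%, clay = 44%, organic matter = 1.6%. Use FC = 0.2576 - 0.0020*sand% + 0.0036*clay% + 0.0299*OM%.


FC = 0.2576 - 0.0020*27 + 0.0036*44 + 0.0299*1.6
   = 0.2576 - 0.0540 + 0.1584 + 0.0478
   = 0.4098


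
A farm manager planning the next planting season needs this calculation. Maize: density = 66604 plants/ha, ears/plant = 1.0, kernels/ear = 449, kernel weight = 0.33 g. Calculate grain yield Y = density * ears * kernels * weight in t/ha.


Y = density * ears * kernels * kw
  = 66604 * 1.0 * 449 * 0.33 g/ha
  = 9868714.68 g/ha
  = 9868.71 kg/ha = 9.87 t/ha


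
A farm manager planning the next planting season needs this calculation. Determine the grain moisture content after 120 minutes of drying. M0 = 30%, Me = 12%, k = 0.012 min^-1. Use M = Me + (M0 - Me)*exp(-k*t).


M = Me + (M0 - Me) * e^(-k*t)
  = 12 + (30 - 12) * e^(-0.012*120)
  = 12 + 18 * e^(-1.440)
  = 12 + 18 * 0.23693
  = 12 + 4.2647
  = 16.26%


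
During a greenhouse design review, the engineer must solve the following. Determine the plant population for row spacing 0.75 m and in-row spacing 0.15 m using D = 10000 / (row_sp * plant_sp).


D = 10000 / (row_sp * plant_sp)
  = 10000 / (0.75 * 0.15)
  = 10000 / 0.1125
  = 88888.89 plants/ha


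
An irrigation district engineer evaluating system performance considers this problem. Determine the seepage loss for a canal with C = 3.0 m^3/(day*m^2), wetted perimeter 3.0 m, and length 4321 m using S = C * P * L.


S = C * P * L
  = 3.0 * 3.0 * 4321
  = 38889 m^3/day


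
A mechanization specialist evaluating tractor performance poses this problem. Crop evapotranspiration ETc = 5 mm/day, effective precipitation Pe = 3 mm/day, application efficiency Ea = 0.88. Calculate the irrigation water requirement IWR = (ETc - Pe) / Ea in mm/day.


IWR = (ETc - Pe) / Ea
    = (5 - 3) / 0.88
    = 2 / 0.88
    = 2.27 mm/day


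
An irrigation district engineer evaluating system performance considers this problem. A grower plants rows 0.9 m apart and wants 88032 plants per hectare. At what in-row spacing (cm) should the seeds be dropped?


spacing = 10000 / (row_sp * density)
        = 10000 / (0.9 * 88032)
        = 10000 / 79228.80
        = 0.12622 m = 12.62 cm


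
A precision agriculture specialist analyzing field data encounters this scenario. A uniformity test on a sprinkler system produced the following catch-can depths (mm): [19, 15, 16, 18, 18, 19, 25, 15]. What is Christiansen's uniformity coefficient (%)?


xbar = 145 / 8 = 18.125
sum|xi - xbar| = 17.250
CU = 100 * (1 - 17.250 / (8 * 18.125))
   = 100 * (1 - 0.1190)
   = 88.10%


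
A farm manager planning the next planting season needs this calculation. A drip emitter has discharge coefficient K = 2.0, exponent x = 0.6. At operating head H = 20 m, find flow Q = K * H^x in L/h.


Q = K * H^x
  = 2.0 * 20^0.6
  = 2.0 * 6.0342
  = 12.07 L/h


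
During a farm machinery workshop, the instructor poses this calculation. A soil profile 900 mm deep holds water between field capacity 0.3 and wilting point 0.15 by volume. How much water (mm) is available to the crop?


AW = (FC - WP) * D
   = (0.3 - 0.15) * 900
   = 0.15 * 900
   = 135 mm


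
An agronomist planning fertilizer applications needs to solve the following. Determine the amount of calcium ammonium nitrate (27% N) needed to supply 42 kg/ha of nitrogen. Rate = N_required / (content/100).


Rate = N_required / (N_content / 100)
     = 42 / (27 / 100)
     = 42 / 0.27
     = 155.56 kg/ha


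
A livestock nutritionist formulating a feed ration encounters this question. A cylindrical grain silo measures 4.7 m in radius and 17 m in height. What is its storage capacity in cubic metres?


V = pi * r^2 * h
  = pi * 4.7^2 * 17
  = pi * 22.09 * 17
  = 1179.76 m^3


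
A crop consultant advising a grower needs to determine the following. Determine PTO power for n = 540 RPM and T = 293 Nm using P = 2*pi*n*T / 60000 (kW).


P = 2*pi*n*T / 60000
  = 2*pi * 540 * 293 / 60000
  = 994125.58 / 60000
  = 16.57 kW


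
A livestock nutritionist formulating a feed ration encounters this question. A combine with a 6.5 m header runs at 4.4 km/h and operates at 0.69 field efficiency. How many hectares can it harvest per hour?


C = w * v * eta_f / 10
  = 6.5 * 4.4 * 0.69 / 10
  = 19.73 / 10
  = 1.97 ha/h


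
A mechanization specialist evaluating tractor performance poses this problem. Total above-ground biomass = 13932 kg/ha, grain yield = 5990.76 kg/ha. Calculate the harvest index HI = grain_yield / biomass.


HI = grain_yield / biomass
   = 5990.76 / 13932
   = 0.43


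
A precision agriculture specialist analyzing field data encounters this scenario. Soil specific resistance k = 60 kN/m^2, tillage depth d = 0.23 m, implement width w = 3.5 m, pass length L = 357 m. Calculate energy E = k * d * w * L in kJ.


E = k * d * w * L
  = 60 * 0.23 * 3.5 * 357
  = 17243.10 kJ


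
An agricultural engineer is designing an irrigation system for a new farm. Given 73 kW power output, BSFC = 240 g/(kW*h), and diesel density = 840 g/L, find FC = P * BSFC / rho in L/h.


FC = P * BSFC / rho_fuel
   = 73 * 240 / 840
   = 17520 / 840
   = 20.86 L/h


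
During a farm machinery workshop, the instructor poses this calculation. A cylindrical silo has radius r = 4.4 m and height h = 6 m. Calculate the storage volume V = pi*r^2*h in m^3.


V = pi * r^2 * h
  = pi * 4.4^2 * 6
  = pi * 19.36 * 6
  = 364.93 m^3


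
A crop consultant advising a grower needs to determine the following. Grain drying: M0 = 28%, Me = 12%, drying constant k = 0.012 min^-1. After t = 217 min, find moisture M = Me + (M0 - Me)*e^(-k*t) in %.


M = Me + (M0 - Me) * e^(-k*t)
  = 12 + (28 - 12) * e^(-0.012*217)
  = 12 + 16 * e^(-2.604)
  = 12 + 16 * 0.07398
  = 12 + 1.1836
  = 13.18%


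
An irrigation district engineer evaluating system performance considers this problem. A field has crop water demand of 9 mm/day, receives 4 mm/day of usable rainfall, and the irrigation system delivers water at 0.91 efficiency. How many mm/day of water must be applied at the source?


IWR = (ETc - Pe) / Ea
    = (9 - 4) / 0.91
    = 5 / 0.91
    = 5.49 mm/day


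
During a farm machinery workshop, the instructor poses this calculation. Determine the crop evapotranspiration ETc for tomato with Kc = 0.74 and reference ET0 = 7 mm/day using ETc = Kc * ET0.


ETc = Kc * ET0
    = 0.74 * 7
    = 5.18 mm/day


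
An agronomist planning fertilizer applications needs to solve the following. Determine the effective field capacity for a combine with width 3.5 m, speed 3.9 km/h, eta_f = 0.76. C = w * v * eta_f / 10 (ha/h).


C = w * v * eta_f / 10
  = 3.5 * 3.9 * 0.76 / 10
  = 10.37 / 10
  = 1.04 ha/h


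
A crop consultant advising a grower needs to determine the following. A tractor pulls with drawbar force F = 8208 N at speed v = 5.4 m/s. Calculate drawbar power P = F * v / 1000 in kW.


P = F * v / 1000
  = 8208 * 5.4 / 1000
  = 44323.20 / 1000
  = 44.32 kW


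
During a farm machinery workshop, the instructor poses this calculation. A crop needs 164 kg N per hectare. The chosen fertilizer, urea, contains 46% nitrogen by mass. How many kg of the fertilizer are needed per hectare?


Rate = N_required / (N_content / 100)
     = 164 / (46 / 100)
     = 164 / 0.46
     = 356.52 kg/ha


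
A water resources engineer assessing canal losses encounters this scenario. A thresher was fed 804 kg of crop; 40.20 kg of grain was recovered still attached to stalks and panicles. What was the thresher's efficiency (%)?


eta = (total - unthreshed) / total * 100
    = (804 - 40.20) / 804 * 100
    = 763.80 / 804 * 100
    = 95%


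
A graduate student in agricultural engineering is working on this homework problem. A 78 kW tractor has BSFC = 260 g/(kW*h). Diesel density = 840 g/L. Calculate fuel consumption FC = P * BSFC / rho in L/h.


FC = P * BSFC / rho_fuel
   = 78 * 260 / 840
   = 20280 / 840
   = 24.14 L/h


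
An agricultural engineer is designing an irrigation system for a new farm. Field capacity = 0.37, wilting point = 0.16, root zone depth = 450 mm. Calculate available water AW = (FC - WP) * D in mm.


AW = (FC - WP) * D
   = (0.37 - 0.16) * 450
   = 0.21 * 450
   = 94.50 mm


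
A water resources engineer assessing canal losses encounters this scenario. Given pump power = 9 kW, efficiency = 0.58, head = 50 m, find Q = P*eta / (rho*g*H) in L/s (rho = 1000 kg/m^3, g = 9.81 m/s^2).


Q = (P * 1000 * eta) / (rho * g * H)
  = (9 * 1000 * 0.58) / (1000 * 9.81 * 50)
  = 5220 / 490500
  = 0.01064 m^3/s = 10.64 L/s


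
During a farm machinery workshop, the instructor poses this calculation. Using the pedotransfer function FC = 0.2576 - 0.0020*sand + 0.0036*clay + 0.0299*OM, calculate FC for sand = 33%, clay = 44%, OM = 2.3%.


FC = 0.2576 - 0.0020*33 + 0.0036*44 + 0.0299*2.3
   = 0.2576 - 0.0660 + 0.1584 + 0.0688
   = 0.4188


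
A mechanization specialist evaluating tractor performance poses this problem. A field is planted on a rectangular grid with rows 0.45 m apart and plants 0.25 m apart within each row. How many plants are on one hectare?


D = 10000 / (row_sp * plant_sp)
  = 10000 / (0.45 * 0.25)
  = 10000 / 0.1125
  = 88888.89 plants/ha


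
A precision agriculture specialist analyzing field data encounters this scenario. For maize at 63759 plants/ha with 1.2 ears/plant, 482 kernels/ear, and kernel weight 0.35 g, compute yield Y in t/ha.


Y = density * ears * kernels * kw
  = 63759 * 1.2 * 482 * 0.35 g/ha
  = 12907371.96 g/ha
  = 12907.37 kg/ha = 12.91 t/ha


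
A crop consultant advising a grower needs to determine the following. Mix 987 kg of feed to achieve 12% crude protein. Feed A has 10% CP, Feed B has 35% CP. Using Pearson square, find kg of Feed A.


parts_A = CP_b - target = 35 - 12 = 23
parts_B = target - CP_a = 12 - 10 = 2
total_parts = 23 + 2 = 25
Feed A = 987 * 23 / 25 = 908.04 kg
Feed B = 987 * 2 / 25 = 78.96 kg

908.04 kg


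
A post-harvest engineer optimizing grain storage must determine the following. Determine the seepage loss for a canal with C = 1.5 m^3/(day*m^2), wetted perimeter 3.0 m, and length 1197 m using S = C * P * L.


S = C * P * L
  = 1.5 * 3.0 * 1197
  = 5386.50 m^3/day


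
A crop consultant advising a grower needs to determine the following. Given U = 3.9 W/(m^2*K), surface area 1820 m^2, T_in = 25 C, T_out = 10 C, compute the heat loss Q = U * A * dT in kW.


dT = 25 - (10) = 15 K
Q = U * A * dT
  = 3.9 * 1820 * 15
  = 106470 W = 106.47 kW


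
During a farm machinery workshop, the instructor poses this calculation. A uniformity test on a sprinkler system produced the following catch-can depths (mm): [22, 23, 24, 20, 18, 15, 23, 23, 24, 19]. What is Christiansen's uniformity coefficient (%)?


xbar = 211 / 10 = 21.100
sum|xi - xbar| = 24.800
CU = 100 * (1 - 24.800 / (10 * 21.100))
   = 100 * (1 - 0.1175)
   = 88.25%


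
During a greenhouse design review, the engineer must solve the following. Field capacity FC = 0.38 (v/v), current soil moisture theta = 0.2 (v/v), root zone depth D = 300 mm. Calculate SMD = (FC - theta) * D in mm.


SMD = (FC - theta) * D
    = (0.38 - 0.2) * 300
    = 0.180 * 300
    = 54 mm


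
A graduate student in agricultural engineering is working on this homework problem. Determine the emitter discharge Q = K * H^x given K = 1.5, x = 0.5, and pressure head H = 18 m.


Q = K * H^x
  = 1.5 * 18^0.5
  = 1.5 * 4.2426
  = 6.36 L/h


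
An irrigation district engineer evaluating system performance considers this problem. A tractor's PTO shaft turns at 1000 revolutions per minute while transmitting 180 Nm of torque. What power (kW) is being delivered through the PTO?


P = 2*pi*n*T / 60000
  = 2*pi * 1000 * 180 / 60000
  = 1130973.36 / 60000
  = 18.85 kW


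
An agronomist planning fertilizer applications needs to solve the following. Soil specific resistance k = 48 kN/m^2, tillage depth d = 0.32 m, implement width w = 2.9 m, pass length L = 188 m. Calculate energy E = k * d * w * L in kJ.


E = k * d * w * L
  = 48 * 0.32 * 2.9 * 188
  = 8374.27 kJ


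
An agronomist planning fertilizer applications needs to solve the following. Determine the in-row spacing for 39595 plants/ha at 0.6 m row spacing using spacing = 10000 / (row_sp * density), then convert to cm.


spacing = 10000 / (row_sp * density)
        = 10000 / (0.6 * 39595)
        = 10000 / 23757
        = 0.42093 m = 42.09 cm


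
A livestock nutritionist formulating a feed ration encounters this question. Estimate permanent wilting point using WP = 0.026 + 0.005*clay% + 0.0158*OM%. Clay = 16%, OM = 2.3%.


WP = 0.026 + 0.005*16 + 0.0158*2.3
   = 0.026 + 0.0800 + 0.0363
   = 0.1423


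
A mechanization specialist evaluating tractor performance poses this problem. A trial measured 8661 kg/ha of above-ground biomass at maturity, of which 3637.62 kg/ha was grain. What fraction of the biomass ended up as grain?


HI = grain_yield / biomass
   = 3637.62 / 8661
   = 0.42


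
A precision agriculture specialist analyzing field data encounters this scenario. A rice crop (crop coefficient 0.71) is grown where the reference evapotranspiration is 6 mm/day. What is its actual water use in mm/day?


ETc = Kc * ET0
    = 0.71 * 6
    = 4.26 mm/day


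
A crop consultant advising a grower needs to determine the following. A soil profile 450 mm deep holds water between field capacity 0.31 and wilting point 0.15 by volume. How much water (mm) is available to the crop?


AW = (FC - WP) * D
   = (0.31 - 0.15) * 450
   = 0.16 * 450
   = 72 mm


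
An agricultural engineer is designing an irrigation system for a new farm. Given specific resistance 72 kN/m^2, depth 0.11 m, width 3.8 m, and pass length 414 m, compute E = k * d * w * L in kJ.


E = k * d * w * L
  = 72 * 0.11 * 3.8 * 414
  = 12459.74 kJ


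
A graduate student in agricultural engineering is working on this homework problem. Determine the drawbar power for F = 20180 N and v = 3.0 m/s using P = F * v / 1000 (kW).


P = F * v / 1000
  = 20180 * 3.0 / 1000
  = 60540 / 1000
  = 60.54 kW


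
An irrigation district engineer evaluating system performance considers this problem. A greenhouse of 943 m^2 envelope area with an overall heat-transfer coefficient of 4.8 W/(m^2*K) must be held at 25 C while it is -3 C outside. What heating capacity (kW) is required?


dT = 25 - (-3) = 28 K
Q = U * A * dT
  = 4.8 * 943 * 28
  = 126739.20 W = 126.74 kW


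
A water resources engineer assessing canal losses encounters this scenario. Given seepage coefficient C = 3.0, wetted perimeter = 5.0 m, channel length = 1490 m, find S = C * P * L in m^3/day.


S = C * P * L
  = 3.0 * 5.0 * 1490
  = 22350 m^3/day


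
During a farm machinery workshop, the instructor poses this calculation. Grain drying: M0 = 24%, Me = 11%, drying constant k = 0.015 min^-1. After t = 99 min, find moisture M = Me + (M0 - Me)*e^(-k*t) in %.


M = Me + (M0 - Me) * e^(-k*t)
  = 11 + (24 - 11) * e^(-0.015*99)
  = 11 + 13 * e^(-1.485)
  = 11 + 13 * 0.22650
  = 11 + 2.9445
  = 13.94%


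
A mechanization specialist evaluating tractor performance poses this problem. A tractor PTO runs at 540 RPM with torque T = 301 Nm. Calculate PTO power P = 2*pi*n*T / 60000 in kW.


P = 2*pi*n*T / 60000
  = 2*pi * 540 * 301 / 60000
  = 1021268.94 / 60000
  = 17.02 kW


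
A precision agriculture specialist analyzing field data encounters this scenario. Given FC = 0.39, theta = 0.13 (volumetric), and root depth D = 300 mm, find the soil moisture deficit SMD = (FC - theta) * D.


SMD = (FC - theta) * D
    = (0.39 - 0.13) * 300
    = 0.260 * 300
    = 78 mm


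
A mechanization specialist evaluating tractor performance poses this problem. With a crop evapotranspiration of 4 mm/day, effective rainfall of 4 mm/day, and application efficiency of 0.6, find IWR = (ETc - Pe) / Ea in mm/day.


IWR = (ETc - Pe) / Ea
    = (4 - 4) / 0.6
    = 0 / 0.6
    = 0 mm/day


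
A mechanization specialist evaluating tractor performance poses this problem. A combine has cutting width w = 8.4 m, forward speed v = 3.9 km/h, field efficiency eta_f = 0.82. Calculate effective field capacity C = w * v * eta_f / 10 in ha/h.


C = w * v * eta_f / 10
  = 8.4 * 3.9 * 0.82 / 10
  = 26.86 / 10
  = 2.69 ha/h


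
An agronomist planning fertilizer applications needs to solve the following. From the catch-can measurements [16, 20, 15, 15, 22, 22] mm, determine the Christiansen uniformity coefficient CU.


xbar = 110 / 6 = 18.333
sum|xi - xbar| = 18
CU = 100 * (1 - 18 / (6 * 18.333))
   = 100 * (1 - 0.1636)
   = 83.64%


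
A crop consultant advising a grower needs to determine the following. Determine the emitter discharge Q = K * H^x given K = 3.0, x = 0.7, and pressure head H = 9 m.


Q = K * H^x
  = 3.0 * 9^0.7
  = 3.0 * 4.6555
  = 13.97 L/h


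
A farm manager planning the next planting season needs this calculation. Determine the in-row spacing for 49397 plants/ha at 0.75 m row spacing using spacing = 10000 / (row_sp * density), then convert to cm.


spacing = 10000 / (row_sp * density)
        = 10000 / (0.75 * 49397)
        = 10000 / 37047.75
        = 0.26992 m = 26.99 cm


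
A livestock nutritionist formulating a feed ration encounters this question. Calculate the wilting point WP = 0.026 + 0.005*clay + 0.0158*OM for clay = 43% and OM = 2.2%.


WP = 0.026 + 0.005*43 + 0.0158*2.2
   = 0.026 + 0.2150 + 0.0348
   = 0.2758


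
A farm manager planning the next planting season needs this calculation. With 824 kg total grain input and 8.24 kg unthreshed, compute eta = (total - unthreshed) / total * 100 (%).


eta = (total - unthreshed) / total * 100
    = (824 - 8.24) / 824 * 100
    = 815.76 / 824 * 100
    = 99%


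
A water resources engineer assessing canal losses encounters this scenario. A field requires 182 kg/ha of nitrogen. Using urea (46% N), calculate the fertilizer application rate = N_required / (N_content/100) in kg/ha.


Rate = N_required / (N_content / 100)
     = 182 / (46 / 100)
     = 182 / 0.46
     = 395.65 kg/ha


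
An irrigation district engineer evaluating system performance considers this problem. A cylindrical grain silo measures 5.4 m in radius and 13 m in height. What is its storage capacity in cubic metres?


V = pi * r^2 * h
  = pi * 5.4^2 * 13
  = pi * 29.16 * 13
  = 1190.91 m^3


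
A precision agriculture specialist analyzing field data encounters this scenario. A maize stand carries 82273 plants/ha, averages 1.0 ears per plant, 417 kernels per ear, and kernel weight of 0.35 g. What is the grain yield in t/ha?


Y = density * ears * kernels * kw
  = 82273 * 1.0 * 417 * 0.35 g/ha
  = 12007744.35 g/ha
  = 12007.74 kg/ha = 12.01 t/ha


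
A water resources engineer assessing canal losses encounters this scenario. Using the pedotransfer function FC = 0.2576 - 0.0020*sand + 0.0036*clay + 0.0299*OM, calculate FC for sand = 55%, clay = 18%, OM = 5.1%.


FC = 0.2576 - 0.0020*55 + 0.0036*18 + 0.0299*5.1
   = 0.2576 - 0.1100 + 0.0648 + 0.1525
   = 0.3649


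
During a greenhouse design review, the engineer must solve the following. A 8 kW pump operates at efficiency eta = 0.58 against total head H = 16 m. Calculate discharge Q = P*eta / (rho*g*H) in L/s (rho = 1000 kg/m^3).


Q = (P * 1000 * eta) / (rho * g * H)
  = (8 * 1000 * 0.58) / (1000 * 9.81 * 16)
  = 4640 / 156960
  = 0.02956 m^3/s = 29.56 L/s


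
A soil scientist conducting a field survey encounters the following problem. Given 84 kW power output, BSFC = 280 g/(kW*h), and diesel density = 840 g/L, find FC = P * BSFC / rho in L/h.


FC = P * BSFC / rho_fuel
   = 84 * 280 / 840
   = 23520 / 840
   = 28 L/h


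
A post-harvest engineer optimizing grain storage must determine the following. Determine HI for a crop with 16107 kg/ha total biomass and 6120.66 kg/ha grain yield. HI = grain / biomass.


HI = grain_yield / biomass
   = 6120.66 / 16107
   = 0.38


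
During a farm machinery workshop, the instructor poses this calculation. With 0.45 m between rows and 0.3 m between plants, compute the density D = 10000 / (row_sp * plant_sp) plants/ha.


D = 10000 / (row_sp * plant_sp)
  = 10000 / (0.45 * 0.3)
  = 10000 / 0.1350
  = 74074.07 plants/ha


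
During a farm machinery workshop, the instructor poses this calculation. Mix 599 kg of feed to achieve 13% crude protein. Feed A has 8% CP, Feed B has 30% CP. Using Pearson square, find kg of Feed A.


parts_A = CP_b - target = 30 - 13 = 17
parts_B = target - CP_a = 13 - 8 = 5
total_parts = 17 + 5 = 22
Feed A = 599 * 17 / 22 = 462.86 kg
Feed B = 599 * 5 / 22 = 136.14 kg

462.86 kg


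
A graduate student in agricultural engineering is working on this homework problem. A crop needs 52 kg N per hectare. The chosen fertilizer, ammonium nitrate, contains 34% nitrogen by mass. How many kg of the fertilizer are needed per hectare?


Rate = N_required / (N_content / 100)
     = 52 / (34 / 100)
     = 52 / 0.34
     = 152.94 kg/ha


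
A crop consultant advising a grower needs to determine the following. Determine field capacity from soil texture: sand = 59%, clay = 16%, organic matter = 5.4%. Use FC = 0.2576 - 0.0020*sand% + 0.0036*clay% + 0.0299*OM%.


FC = 0.2576 - 0.0020*59 + 0.0036*16 + 0.0299*5.4
   = 0.2576 - 0.1180 + 0.0576 + 0.1615
   = 0.3587


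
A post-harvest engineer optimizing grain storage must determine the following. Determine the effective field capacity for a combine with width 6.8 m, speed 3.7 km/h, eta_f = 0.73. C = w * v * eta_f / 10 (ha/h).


C = w * v * eta_f / 10
  = 6.8 * 3.7 * 0.73 / 10
  = 18.37 / 10
  = 1.84 ha/h


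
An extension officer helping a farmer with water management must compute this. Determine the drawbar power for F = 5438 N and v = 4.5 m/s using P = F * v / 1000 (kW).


P = F * v / 1000
  = 5438 * 4.5 / 1000
  = 24471 / 1000
  = 24.47 kW


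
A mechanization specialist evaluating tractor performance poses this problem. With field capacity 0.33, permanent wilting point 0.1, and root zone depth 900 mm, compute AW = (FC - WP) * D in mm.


AW = (FC - WP) * D
   = (0.33 - 0.1) * 900
   = 0.23 * 900
   = 207 mm


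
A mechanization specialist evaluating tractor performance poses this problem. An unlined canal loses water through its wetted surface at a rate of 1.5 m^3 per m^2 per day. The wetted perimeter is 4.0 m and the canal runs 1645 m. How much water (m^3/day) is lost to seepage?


S = C * P * L
  = 1.5 * 4.0 * 1645
  = 9870 m^3/day


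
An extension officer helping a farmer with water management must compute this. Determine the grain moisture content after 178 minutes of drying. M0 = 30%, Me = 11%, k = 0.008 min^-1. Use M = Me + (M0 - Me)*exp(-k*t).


M = Me + (M0 - Me) * e^(-k*t)
  = 11 + (30 - 11) * e^(-0.008*178)
  = 11 + 19 * e^(-1.424)
  = 11 + 19 * 0.24075
  = 11 + 4.5742
  = 15.57%


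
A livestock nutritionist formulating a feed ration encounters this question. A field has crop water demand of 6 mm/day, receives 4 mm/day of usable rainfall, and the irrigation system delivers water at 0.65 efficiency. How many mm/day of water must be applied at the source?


IWR = (ETc - Pe) / Ea
    = (6 - 4) / 0.65
    = 2 / 0.65
    = 3.08 mm/day


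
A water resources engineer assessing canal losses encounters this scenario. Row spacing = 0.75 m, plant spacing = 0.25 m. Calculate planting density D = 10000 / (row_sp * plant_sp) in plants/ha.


D = 10000 / (row_sp * plant_sp)
  = 10000 / (0.75 * 0.25)
  = 10000 / 0.1875
  = 53333.33 plants/ha


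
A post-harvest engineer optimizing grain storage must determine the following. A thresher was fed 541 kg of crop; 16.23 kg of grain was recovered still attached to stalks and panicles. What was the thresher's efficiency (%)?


eta = (total - unthreshed) / total * 100
    = (541 - 16.23) / 541 * 100
    = 524.77 / 541 * 100
    = 97%


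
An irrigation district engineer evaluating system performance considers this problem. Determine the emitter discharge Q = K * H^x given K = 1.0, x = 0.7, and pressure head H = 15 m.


Q = K * H^x
  = 1.0 * 15^0.7
  = 1.0 * 6.6568
  = 6.66 L/h


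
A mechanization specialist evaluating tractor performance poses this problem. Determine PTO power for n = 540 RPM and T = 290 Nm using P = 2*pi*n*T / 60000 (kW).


P = 2*pi*n*T / 60000
  = 2*pi * 540 * 290 / 60000
  = 983946.82 / 60000
  = 16.40 kW


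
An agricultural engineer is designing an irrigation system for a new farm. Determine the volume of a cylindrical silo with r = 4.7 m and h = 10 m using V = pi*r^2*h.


V = pi * r^2 * h
  = pi * 4.7^2 * 10
  = pi * 22.09 * 10
  = 693.98 m^3


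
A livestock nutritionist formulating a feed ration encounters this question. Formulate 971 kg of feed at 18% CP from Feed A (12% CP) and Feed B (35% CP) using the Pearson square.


parts_A = CP_b - target = 35 - 18 = 17
parts_B = target - CP_a = 18 - 12 = 6
total_parts = 17 + 6 = 23
Feed A = 971 * 17 / 23 = 717.70 kg
Feed B = 971 * 6 / 23 = 253.30 kg

717.70 kg


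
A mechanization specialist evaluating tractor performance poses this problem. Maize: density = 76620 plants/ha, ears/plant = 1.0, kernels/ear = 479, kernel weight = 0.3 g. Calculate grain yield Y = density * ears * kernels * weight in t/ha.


Y = density * ears * kernels * kw
  = 76620 * 1.0 * 479 * 0.3 g/ha
  = 11010294 g/ha
  = 11010.29 kg/ha = 11.01 t/ha


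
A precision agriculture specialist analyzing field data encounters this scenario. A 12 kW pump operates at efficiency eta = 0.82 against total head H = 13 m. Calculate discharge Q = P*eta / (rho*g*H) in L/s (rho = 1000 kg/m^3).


Q = (P * 1000 * eta) / (rho * g * H)
  = (12 * 1000 * 0.82) / (1000 * 9.81 * 13)
  = 9840 / 127530
  = 0.07716 m^3/s = 77.16 L/s


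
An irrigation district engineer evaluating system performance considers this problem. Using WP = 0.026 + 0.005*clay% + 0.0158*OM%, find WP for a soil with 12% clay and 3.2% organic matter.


WP = 0.026 + 0.005*12 + 0.0158*3.2
   = 0.026 + 0.0600 + 0.0506
   = 0.1366


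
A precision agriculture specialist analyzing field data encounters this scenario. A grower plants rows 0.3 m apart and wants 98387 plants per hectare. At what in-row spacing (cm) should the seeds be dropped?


spacing = 10000 / (row_sp * density)
        = 10000 / (0.3 * 98387)
        = 10000 / 29516.10
        = 0.33880 m = 33.88 cm
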